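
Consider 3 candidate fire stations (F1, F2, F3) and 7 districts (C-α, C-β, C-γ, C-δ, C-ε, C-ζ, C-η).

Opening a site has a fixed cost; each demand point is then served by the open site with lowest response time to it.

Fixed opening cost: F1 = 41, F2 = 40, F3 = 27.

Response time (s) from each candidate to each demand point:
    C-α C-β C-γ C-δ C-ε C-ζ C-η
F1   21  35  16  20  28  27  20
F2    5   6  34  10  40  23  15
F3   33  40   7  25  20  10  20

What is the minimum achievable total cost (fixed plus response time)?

Open {F2, F3}: assign each demand point to its cheapest open site.
  C-α→F2 5, C-β→F2 6, C-γ→F3 7, C-δ→F2 10, C-ε→F3 20, C-ζ→F3 10, C-η→F2 15
  response time 73, fixed 67 → total 140.
Compare {F2}: response time 133 + fixed 40 = 173.
Compare {F1, F2, F3}: response time 73 + fixed 108 = 181.
Compare {F3}: response time 155 + fixed 27 = 182.
All other subsets cost ≥ 173. Minimum total cost: 140.

140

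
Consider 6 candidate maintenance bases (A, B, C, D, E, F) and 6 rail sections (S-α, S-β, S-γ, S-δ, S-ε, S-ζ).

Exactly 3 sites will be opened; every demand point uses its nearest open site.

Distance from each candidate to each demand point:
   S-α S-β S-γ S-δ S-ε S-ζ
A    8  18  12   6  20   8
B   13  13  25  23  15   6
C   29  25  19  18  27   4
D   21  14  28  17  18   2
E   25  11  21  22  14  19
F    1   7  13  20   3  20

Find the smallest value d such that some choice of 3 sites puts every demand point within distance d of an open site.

12

Open {A, B, F}.
  Farthest demand point is S-γ at distance 12 (to A); all others are ≤ 12.
With {A, C, F} the worst case is 12.
With {A, D, F} the worst case is 12.
No size-3 selection achieves below 12.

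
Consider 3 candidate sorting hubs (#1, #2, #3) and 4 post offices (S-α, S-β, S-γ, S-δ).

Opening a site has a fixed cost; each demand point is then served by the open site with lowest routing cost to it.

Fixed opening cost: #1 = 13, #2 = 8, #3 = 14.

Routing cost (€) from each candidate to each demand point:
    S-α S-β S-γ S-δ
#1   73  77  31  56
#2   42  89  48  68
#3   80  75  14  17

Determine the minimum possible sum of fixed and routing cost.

Open {#2, #3}: assign each demand point to its cheapest open site.
  S-α→#2 42, S-β→#3 75, S-γ→#3 14, S-δ→#3 17
  routing cost 148, fixed 22 → total 170.
Compare {#1, #2, #3}: routing cost 148 + fixed 35 = 183.
Compare {#3}: routing cost 186 + fixed 14 = 200.
Compare {#1, #3}: routing cost 179 + fixed 27 = 206.
All other subsets cost ≥ 183. Minimum total cost: 170.

170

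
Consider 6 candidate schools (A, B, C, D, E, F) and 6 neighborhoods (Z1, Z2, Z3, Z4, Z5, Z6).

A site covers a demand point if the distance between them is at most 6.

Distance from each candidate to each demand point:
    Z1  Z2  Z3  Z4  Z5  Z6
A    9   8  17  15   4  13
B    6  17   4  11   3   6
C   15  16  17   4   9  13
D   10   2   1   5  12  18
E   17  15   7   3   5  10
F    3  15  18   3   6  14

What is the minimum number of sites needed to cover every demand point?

2

Coverage sets (demand points within 6 of each site):
  A: {Z5}
  B: {Z1, Z3, Z5, Z6}
  C: {Z4}
  D: {Z2, Z3, Z4}
  E: {Z4, Z5}
  F: {Z1, Z4, Z5}
No single site covers all 6 demand points.
But {B, D} covers everything, so the minimum is 2.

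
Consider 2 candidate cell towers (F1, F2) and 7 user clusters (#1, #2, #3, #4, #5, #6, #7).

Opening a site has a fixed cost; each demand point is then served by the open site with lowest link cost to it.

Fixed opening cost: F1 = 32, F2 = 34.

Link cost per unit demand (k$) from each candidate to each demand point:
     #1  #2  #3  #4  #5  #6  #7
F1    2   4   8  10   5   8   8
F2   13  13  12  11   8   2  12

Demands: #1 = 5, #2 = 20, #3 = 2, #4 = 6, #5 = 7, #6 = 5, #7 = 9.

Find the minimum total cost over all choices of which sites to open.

Open {F1}: assign each demand point to its cheapest open site.
  #1→F1 5×2=10, #2→F1 20×4=80, #3→F1 2×8=16, #4→F1 6×10=60, #5→F1 7×5=35, #6→F1 5×8=40, #7→F1 9×8=72
  link cost 313, fixed 32 → total 345.
Compare {F1, F2}: link cost 283 + fixed 66 = 349.
Compare {F2}: link cost 589 + fixed 34 = 623.

345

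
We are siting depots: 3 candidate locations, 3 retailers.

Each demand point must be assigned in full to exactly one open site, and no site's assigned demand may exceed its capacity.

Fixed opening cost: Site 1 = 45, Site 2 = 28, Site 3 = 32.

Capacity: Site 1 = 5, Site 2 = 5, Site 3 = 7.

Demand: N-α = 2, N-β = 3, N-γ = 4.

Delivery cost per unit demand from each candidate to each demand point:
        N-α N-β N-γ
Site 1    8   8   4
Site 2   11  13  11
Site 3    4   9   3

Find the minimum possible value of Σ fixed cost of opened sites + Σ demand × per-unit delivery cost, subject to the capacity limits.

Open {Site 2, Site 3}; cheapest assignment that respects the capacities:
  Site 2 (cap 5, load 3): N-β — cost 3×13 = 39
  Site 3 (cap 7, load 6): N-α, N-γ — cost 2×4 + 4×3 = 20
  Shipping 59, fixed 60 → total 119.
  Any other capacity-feasible assignment to {Site 2, Site 3} ships for at least 59.
Compare {Site 1, Site 3}: its best feasible assignment gives total 121.
Compare {Site 1, Site 2, Site 3}: its best feasible assignment gives total 149.
Every other set of open sites that can feasibly serve all demand totals ≥ 121 even under its best assignment. Minimum: 119.

119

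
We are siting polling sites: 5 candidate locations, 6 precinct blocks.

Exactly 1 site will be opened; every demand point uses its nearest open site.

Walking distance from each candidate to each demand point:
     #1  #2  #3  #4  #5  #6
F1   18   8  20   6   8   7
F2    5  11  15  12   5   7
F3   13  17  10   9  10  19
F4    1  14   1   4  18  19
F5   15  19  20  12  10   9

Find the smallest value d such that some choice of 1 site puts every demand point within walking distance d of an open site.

Open {F2}.
  Farthest demand point is #3 at walking distance 15 (to F2); all others are ≤ 15.
With {F3} the worst case is 19.
With {F4} the worst case is 19.
No size-1 selection achieves below 15.

15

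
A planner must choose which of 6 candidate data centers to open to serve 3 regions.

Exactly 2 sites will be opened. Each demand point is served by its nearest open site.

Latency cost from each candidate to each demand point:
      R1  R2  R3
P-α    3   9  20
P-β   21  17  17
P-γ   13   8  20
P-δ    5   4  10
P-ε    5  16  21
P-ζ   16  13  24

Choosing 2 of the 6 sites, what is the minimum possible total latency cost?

17

Open {P-α, P-δ}.
  R1→P-α 3, R2→P-δ 4, R3→P-δ 10  ⇒ total 17.
Compare {P-β, P-δ}: total 19.
Compare {P-γ, P-δ}: total 19.
No size-2 selection does better; minimum is 17.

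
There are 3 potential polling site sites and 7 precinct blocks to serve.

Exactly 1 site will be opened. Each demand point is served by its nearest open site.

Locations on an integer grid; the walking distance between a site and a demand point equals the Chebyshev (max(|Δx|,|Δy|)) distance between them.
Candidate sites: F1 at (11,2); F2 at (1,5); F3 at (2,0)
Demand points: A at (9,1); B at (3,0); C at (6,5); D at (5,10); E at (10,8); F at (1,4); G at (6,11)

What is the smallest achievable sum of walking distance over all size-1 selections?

Open {F2}.
  A→F2 8, B→F2 5, C→F2 5, D→F2 5, E→F2 9, F→F2 1, G→F2 6  ⇒ total 39.
Compare {F3}: total 46.
Compare {F1}: total 48.

39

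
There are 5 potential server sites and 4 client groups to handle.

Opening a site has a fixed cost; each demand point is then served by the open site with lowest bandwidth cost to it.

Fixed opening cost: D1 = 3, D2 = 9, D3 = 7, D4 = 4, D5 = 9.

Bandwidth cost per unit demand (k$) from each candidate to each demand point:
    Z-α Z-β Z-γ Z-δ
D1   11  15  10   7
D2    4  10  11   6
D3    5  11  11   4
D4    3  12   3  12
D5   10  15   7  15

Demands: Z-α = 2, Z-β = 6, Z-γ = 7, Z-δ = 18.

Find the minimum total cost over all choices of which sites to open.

176

Open {D3, D4}: assign each demand point to its cheapest open site.
  Z-α→D4 2×3=6, Z-β→D3 6×11=66, Z-γ→D4 7×3=21, Z-δ→D3 18×4=72
  bandwidth cost 165, fixed 11 → total 176.
Compare {D1, D3, D4}: bandwidth cost 165 + fixed 14 = 179.
Compare {D2, D3, D4}: bandwidth cost 159 + fixed 20 = 179.
Compare {D1, D2, D3, D4}: bandwidth cost 159 + fixed 23 = 182.
All other subsets cost ≥ 179. Minimum total cost: 176.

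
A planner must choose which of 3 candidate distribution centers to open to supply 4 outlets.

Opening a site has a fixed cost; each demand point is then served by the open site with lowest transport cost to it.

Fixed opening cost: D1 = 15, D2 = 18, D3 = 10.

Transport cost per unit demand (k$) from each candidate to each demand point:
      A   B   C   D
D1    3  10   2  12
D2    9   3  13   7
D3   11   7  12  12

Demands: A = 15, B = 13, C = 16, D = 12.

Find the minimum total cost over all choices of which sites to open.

Open {D1, D2}: assign each demand point to its cheapest open site.
  A→D1 15×3=45, B→D2 13×3=39, C→D1 16×2=32, D→D2 12×7=84
  transport cost 200, fixed 33 → total 233.
Compare {D1, D2, D3}: transport cost 200 + fixed 43 = 243.
Compare {D1, D3}: transport cost 312 + fixed 25 = 337.
Compare {D1}: transport cost 351 + fixed 15 = 366.
All other subsets cost ≥ 243. Minimum total cost: 233.

233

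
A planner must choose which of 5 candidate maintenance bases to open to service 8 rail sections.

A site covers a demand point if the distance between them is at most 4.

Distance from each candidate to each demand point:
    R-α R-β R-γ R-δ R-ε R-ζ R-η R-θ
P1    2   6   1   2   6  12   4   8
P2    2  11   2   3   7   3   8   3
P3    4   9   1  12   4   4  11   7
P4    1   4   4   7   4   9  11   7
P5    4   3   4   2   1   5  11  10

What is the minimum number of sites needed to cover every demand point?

Coverage sets (demand points within 4 of each site):
  P1: {R-α, R-γ, R-δ, R-η}
  P2: {R-α, R-γ, R-δ, R-ζ, R-θ}
  P3: {R-α, R-γ, R-ε, R-ζ}
  P4: {R-α, R-β, R-γ, R-ε}
  P5: {R-α, R-β, R-γ, R-δ, R-ε}
No 2 sites suffice: every size-2 union leaves at least one demand point uncovered.
But {P1, P2, P4} covers everything, so the minimum is 3.

3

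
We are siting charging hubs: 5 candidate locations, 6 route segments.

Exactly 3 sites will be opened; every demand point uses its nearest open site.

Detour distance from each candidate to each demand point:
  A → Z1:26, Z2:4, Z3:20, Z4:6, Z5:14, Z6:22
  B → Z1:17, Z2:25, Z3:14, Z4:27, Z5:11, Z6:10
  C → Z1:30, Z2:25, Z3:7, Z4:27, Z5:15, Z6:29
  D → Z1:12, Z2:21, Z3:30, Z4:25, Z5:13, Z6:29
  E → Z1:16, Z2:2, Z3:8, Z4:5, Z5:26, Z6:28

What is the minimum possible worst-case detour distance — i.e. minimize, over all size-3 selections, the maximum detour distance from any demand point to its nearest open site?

Open {B, D, E}.
  Farthest demand point is Z1 at detour distance 12 (to D); all others are ≤ 12.
With {A, B, D} the worst case is 14.
With {A, B, E} the worst case is 16.
No size-3 selection achieves below 12.

12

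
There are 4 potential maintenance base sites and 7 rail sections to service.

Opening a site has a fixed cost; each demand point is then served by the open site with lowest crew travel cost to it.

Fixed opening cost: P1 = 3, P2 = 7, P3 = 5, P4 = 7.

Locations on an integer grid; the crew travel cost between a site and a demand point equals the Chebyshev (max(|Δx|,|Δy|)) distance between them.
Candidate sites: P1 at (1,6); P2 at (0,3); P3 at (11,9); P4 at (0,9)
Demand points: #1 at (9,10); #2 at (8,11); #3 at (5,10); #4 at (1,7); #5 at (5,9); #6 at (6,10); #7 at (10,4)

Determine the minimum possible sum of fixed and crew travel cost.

32

Open {P1, P3}: assign each demand point to its cheapest open site.
  #1→P3 2, #2→P3 3, #3→P1 4, #4→P1 1, #5→P1 4, #6→P1 5, #7→P3 5
  crew travel cost 24, fixed 8 → total 32.
Compare {P3, P4}: crew travel cost 27 + fixed 12 = 39.
Compare {P1, P2, P3}: crew travel cost 24 + fixed 15 = 39.
Compare {P1, P3, P4}: crew travel cost 24 + fixed 15 = 39.
All other subsets cost ≥ 39. Minimum total cost: 32.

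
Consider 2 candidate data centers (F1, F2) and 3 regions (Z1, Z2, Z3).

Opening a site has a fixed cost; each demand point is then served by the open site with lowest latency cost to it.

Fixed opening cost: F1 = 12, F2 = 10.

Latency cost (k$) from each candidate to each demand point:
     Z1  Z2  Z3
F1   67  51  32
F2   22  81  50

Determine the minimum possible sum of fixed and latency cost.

Open {F1, F2}: assign each demand point to its cheapest open site.
  Z1→F2 22, Z2→F1 51, Z3→F1 32
  latency cost 105, fixed 22 → total 127.
Compare {F1}: latency cost 150 + fixed 12 = 162.
Compare {F2}: latency cost 153 + fixed 10 = 163.

127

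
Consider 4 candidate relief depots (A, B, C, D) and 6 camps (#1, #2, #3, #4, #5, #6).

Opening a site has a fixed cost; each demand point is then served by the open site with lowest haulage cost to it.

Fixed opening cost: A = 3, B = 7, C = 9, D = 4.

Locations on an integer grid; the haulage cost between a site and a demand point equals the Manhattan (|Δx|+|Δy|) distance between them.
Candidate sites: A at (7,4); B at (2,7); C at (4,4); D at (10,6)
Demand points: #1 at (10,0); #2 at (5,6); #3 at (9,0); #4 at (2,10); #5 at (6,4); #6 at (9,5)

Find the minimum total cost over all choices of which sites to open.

Open {A, B}: assign each demand point to its cheapest open site.
  #1→A 7, #2→A 4, #3→A 6, #4→B 3, #5→A 1, #6→A 3
  haulage cost 24, fixed 10 → total 34.
Compare {A}: haulage cost 32 + fixed 3 = 35.
Compare {A, B, D}: haulage cost 22 + fixed 14 = 36.
Compare {A, D}: haulage cost 30 + fixed 7 = 37.
All other subsets cost ≥ 35. Minimum total cost: 34.

34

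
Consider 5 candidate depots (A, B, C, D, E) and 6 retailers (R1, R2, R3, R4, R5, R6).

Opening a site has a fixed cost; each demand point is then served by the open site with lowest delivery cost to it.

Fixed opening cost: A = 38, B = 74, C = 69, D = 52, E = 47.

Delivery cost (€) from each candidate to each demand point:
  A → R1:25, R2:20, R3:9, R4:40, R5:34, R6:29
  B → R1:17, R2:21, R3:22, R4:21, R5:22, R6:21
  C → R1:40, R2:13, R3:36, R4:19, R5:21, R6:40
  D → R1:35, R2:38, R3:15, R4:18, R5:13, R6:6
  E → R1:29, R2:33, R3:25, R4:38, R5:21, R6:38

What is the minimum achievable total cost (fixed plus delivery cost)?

177

Open {D}: assign each demand point to its cheapest open site.
  R1→D 35, R2→D 38, R3→D 15, R4→D 18, R5→D 13, R6→D 6
  delivery cost 125, fixed 52 → total 177.
Compare {A, D}: delivery cost 91 + fixed 90 = 181.
Compare {A}: delivery cost 157 + fixed 38 = 195.
Compare {B}: delivery cost 124 + fixed 74 = 198.
All other subsets cost ≥ 181. Minimum total cost: 177.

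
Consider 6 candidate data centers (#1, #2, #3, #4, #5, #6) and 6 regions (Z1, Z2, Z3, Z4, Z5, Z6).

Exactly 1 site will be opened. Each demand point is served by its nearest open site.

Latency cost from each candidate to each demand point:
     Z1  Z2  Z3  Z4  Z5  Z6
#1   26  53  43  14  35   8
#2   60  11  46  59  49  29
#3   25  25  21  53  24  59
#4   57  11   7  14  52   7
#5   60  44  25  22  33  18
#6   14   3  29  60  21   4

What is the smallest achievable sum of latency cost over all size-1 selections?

Open {#6}.
  Z1→#6 14, Z2→#6 3, Z3→#6 29, Z4→#6 60, Z5→#6 21, Z6→#6 4  ⇒ total 131.
Compare {#4}: total 148.
Compare {#1}: total 179.
No size-1 selection does better; minimum is 131.

131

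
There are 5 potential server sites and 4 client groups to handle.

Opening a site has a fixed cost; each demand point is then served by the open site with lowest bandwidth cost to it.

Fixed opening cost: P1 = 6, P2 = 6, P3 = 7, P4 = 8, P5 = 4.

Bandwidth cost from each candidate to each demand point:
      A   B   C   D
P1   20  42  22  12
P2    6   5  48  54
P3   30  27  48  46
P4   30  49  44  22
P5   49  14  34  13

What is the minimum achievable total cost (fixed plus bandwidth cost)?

Open {P1, P2}: assign each demand point to its cheapest open site.
  A→P2 6, B→P2 5, C→P1 22, D→P1 12
  bandwidth cost 45, fixed 12 → total 57.
Compare {P1, P2, P5}: bandwidth cost 45 + fixed 16 = 61.
Compare {P1, P2, P3}: bandwidth cost 45 + fixed 19 = 64.
Compare {P1, P2, P4}: bandwidth cost 45 + fixed 20 = 65.
All other subsets cost ≥ 61. Minimum total cost: 57.

57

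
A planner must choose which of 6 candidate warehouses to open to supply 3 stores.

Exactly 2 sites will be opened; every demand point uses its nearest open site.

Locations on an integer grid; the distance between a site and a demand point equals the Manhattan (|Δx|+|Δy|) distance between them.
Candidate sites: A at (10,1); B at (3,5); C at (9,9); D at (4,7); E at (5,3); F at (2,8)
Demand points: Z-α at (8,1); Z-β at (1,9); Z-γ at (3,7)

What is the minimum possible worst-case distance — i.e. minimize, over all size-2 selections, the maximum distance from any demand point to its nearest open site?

2

Open {A, F}.
  Farthest demand point is Z-α at distance 2 (to A); all others are ≤ 2.
With {A, D} the worst case is 5.
With {D, E} the worst case is 5.
No size-2 selection achieves below 2.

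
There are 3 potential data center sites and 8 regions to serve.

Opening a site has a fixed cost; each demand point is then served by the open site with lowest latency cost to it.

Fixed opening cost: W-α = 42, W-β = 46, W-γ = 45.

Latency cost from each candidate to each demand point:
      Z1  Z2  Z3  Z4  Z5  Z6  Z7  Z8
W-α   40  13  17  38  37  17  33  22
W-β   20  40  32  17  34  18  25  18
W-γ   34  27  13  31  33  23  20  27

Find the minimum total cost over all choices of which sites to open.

Open {W-α, W-β}: assign each demand point to its cheapest open site.
  Z1→W-β 20, Z2→W-α 13, Z3→W-α 17, Z4→W-β 17, Z5→W-β 34, Z6→W-α 17, Z7→W-β 25, Z8→W-β 18
  latency cost 161, fixed 88 → total 249.
Compare {W-β}: latency cost 204 + fixed 46 = 250.
Compare {W-γ}: latency cost 208 + fixed 45 = 253.
Compare {W-β, W-γ}: latency cost 166 + fixed 91 = 257.
All other subsets cost ≥ 250. Minimum total cost: 249.

249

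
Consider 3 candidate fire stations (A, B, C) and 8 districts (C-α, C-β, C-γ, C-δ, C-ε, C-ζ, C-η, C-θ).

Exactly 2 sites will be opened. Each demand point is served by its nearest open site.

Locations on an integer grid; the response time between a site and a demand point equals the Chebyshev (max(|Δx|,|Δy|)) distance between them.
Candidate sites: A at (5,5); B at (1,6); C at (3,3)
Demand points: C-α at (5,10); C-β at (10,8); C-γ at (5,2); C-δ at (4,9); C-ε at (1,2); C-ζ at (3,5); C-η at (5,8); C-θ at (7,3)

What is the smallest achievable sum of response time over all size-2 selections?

25

Open {A, C}.
  C-α→A 5, C-β→A 5, C-γ→C 2, C-δ→A 4, C-ε→C 2, C-ζ→A 2, C-η→A 3, C-θ→A 2  ⇒ total 25.
Compare {A, B}: total 26.
Compare {B, C}: total 28.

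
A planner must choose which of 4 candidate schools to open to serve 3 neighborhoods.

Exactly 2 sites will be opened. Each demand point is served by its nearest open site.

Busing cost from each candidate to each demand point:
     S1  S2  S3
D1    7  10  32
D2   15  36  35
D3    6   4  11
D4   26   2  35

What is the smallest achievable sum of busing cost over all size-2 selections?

Open {D3, D4}.
  S1→D3 6, S2→D4 2, S3→D3 11  ⇒ total 19.
Compare {D1, D3}: total 21.
Compare {D2, D3}: total 21.
No size-2 selection does better; minimum is 19.

19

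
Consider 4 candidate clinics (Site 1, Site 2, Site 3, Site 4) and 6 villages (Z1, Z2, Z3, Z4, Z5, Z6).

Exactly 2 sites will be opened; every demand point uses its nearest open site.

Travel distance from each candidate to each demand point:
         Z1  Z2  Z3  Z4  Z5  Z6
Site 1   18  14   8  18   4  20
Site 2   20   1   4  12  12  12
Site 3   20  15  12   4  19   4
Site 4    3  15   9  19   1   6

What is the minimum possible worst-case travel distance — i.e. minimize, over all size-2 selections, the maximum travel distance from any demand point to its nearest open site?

Open {Site 2, Site 4}.
  Farthest demand point is Z4 at travel distance 12 (to Site 2); all others are ≤ 12.
With {Site 3, Site 4} the worst case is 15.
With {Site 1, Site 2} the worst case is 18.
No size-2 selection achieves below 12.

12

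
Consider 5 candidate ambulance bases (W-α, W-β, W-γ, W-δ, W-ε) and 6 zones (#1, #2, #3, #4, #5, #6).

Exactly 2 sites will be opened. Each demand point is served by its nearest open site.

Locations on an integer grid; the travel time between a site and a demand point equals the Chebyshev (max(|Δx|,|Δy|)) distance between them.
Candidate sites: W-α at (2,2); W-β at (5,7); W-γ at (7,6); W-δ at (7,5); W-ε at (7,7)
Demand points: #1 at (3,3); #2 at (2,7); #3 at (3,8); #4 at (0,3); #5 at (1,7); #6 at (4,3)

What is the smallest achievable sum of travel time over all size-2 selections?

Open {W-α, W-β}.
  #1→W-α 1, #2→W-β 3, #3→W-β 2, #4→W-α 2, #5→W-β 4, #6→W-α 2  ⇒ total 14.
Compare {W-α, W-γ}: total 19.
Compare {W-α, W-δ}: total 19.
No size-2 selection does better; minimum is 14.

14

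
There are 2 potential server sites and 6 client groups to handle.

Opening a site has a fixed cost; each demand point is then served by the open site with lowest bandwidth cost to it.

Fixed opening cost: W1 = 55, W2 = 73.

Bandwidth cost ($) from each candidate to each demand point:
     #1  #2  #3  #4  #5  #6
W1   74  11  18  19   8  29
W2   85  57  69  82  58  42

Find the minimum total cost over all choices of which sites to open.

214

Open {W1}: assign each demand point to its cheapest open site.
  #1→W1 74, #2→W1 11, #3→W1 18, #4→W1 19, #5→W1 8, #6→W1 29
  bandwidth cost 159, fixed 55 → total 214.
Compare {W1, W2}: bandwidth cost 159 + fixed 128 = 287.
Compare {W2}: bandwidth cost 393 + fixed 73 = 466.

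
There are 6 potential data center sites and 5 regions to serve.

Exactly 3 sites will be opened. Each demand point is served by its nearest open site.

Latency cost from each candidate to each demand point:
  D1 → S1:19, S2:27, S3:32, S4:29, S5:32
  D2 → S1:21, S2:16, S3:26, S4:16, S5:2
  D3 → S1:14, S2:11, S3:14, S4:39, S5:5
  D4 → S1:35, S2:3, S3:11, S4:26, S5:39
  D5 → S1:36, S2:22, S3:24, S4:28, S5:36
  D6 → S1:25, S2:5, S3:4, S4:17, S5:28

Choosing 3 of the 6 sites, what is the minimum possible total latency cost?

Open {D2, D3, D6}.
  S1→D3 14, S2→D6 5, S3→D6 4, S4→D2 16, S5→D2 2  ⇒ total 41.
Compare {D3, D4, D6}: total 43.
Compare {D1, D3, D6}: total 45.
No size-3 selection does better; minimum is 41.

41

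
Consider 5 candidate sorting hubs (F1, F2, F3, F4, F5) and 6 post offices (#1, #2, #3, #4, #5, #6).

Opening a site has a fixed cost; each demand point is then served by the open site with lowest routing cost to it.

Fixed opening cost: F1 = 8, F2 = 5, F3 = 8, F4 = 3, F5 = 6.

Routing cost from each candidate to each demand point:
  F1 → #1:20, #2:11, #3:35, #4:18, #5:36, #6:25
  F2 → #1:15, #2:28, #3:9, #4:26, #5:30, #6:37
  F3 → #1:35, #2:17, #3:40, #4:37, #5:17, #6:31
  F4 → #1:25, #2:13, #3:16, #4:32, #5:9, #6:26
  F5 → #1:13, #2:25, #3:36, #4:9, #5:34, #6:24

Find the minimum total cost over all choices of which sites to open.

91

Open {F2, F4, F5}: assign each demand point to its cheapest open site.
  #1→F5 13, #2→F4 13, #3→F2 9, #4→F5 9, #5→F4 9, #6→F5 24
  routing cost 77, fixed 14 → total 91.
Compare {F4, F5}: routing cost 84 + fixed 9 = 93.
Compare {F1, F2, F4, F5}: routing cost 75 + fixed 22 = 97.
Compare {F1, F4, F5}: routing cost 82 + fixed 17 = 99.
All other subsets cost ≥ 93. Minimum total cost: 91.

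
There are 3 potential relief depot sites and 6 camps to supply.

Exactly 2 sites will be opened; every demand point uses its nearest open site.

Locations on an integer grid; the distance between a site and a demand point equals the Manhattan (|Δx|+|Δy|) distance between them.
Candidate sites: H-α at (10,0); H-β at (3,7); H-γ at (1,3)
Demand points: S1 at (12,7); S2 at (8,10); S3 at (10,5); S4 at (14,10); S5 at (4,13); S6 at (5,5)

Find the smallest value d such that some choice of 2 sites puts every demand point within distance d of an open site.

Open {H-α, H-β}.
  Farthest demand point is S4 at distance 14 (to H-α); all others are ≤ 14.
With {H-α, H-γ} the worst case is 14.
With {H-β, H-γ} the worst case is 14.
No size-2 selection achieves below 14.

14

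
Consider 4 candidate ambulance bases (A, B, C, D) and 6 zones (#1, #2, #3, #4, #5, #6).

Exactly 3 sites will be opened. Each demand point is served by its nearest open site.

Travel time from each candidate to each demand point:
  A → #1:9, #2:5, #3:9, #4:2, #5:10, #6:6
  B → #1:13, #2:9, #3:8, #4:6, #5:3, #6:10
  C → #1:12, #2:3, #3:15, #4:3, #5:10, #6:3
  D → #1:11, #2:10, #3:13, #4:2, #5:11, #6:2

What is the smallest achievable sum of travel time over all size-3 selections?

Open {A, B, C}.
  #1→A 9, #2→C 3, #3→B 8, #4→A 2, #5→B 3, #6→C 3  ⇒ total 28.
Compare {A, B, D}: total 29.
Compare {B, C, D}: total 29.
No size-3 selection does better; minimum is 28.

28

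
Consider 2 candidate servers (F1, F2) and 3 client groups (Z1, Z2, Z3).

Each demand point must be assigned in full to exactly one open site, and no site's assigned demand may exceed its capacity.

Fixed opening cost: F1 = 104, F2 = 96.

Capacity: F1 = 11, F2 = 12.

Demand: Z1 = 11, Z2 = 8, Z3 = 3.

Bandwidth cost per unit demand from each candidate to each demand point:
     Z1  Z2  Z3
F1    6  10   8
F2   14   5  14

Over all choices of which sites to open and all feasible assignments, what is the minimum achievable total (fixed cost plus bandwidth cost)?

348

Open {F1, F2}; cheapest assignment that respects the capacities:
  F1 (cap 11, load 11): Z1 — cost 11×6 = 66
  F2 (cap 12, load 11): Z2, Z3 — cost 8×5 + 3×14 = 82
  Shipping 148, fixed 200 → total 348.
  Any other capacity-feasible assignment to {F1, F2} ships for at least 148.
Total demand is 22 and no other set of sites has combined capacity ≥ 22, so {F1, F2} is the only feasible choice of open sites. Minimum: 348.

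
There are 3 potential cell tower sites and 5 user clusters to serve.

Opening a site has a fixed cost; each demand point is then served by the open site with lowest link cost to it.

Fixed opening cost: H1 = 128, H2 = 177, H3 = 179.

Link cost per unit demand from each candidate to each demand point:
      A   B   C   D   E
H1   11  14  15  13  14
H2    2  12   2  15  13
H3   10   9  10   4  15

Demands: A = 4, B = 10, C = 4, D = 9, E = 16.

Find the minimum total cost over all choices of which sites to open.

Open {H3}: assign each demand point to its cheapest open site.
  A→H3 4×10=40, B→H3 10×9=90, C→H3 4×10=40, D→H3 9×4=36, E→H3 16×15=240
  link cost 446, fixed 179 → total 625.
Compare {H2}: link cost 479 + fixed 177 = 656.
Compare {H2, H3}: link cost 350 + fixed 356 = 706.
Compare {H1}: link cost 585 + fixed 128 = 713.
All other subsets cost ≥ 656. Minimum total cost: 625.

625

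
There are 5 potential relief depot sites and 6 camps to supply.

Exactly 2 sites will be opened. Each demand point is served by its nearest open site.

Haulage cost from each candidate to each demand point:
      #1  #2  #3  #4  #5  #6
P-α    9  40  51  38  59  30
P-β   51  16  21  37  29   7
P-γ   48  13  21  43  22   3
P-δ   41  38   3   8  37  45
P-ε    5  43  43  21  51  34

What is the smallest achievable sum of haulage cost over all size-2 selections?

85

Open {P-γ, P-ε}.
  #1→P-ε 5, #2→P-γ 13, #3→P-γ 21, #4→P-ε 21, #5→P-γ 22, #6→P-γ 3  ⇒ total 85.
Compare {P-γ, P-δ}: total 90.
Compare {P-β, P-ε}: total 99.
No size-2 selection does better; minimum is 85.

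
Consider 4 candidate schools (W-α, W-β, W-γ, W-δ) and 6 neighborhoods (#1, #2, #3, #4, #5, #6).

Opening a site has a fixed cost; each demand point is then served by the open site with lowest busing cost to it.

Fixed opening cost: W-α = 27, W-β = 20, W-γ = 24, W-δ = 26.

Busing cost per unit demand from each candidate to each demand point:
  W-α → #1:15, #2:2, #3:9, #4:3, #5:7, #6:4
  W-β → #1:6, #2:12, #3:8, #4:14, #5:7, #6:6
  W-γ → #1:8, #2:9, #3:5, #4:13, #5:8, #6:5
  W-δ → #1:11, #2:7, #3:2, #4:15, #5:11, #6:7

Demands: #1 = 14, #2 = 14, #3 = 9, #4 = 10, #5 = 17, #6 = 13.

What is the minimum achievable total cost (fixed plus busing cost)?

Open {W-α, W-β, W-δ}: assign each demand point to its cheapest open site.
  #1→W-β 14×6=84, #2→W-α 14×2=28, #3→W-δ 9×2=18, #4→W-α 10×3=30, #5→W-α 17×7=119, #6→W-α 13×4=52
  busing cost 331, fixed 73 → total 404.
Compare {W-α, W-β, W-γ, W-δ}: busing cost 331 + fixed 97 = 428.
Compare {W-α, W-β, W-γ}: busing cost 358 + fixed 71 = 429.
Compare {W-α, W-β}: busing cost 385 + fixed 47 = 432.
All other subsets cost ≥ 428. Minimum total cost: 404.

404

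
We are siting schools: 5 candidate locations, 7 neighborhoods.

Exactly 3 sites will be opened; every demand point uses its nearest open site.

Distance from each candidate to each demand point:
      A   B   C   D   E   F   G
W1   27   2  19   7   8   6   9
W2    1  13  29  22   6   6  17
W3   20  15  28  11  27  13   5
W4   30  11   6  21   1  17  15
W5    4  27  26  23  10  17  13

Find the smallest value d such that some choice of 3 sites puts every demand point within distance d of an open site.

Open {W1, W2, W4}.
  Farthest demand point is G at distance 9 (to W1); all others are ≤ 9.
With {W1, W4, W5} the worst case is 9.
With {W2, W3, W4} the worst case is 11.
No size-3 selection achieves below 9.

9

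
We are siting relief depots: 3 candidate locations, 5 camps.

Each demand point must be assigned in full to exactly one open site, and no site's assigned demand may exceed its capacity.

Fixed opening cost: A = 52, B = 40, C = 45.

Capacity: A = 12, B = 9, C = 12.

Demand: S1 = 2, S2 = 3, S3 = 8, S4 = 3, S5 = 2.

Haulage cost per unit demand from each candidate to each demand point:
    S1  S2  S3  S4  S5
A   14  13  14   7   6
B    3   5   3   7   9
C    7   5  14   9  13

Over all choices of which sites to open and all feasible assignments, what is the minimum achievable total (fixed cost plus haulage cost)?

191

Open {B, C}; cheapest assignment that respects the capacities:
  B (cap 9, load 8): S3 — cost 8×3 = 24
  C (cap 12, load 10): S1, S2, S4, S5 — cost 2×7 + 3×5 + 3×9 + 2×13 = 82
  Shipping 106, fixed 85 → total 191.
  Any other capacity-feasible assignment to {B, C} ships for at least 106.
Compare {A, B}: its best feasible assignment gives total 216.
Compare {A, B, C}: its best feasible assignment gives total 223.
Every other set of open sites that can feasibly serve all demand totals ≥ 216 even under its best assignment. Minimum: 191.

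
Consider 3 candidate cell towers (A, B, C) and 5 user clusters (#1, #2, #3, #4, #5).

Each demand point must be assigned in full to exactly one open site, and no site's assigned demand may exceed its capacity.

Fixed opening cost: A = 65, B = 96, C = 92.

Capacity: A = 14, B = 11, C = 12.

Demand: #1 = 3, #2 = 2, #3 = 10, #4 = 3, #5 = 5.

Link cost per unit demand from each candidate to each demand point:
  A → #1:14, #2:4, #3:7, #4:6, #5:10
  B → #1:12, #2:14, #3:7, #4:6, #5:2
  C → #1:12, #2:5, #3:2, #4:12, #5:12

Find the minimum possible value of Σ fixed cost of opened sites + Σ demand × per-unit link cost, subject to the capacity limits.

Open {B, C}; cheapest assignment that respects the capacities:
  B (cap 11, load 11): #1, #4, #5 — cost 3×12 + 3×6 + 5×2 = 64
  C (cap 12, load 12): #2, #3 — cost 2×5 + 10×2 = 30
  Shipping 94, fixed 188 → total 282.
  Any other capacity-feasible assignment to {B, C} ships for at least 94.
Compare {A, C}: its best feasible assignment gives total 295.
Compare {A, B}: its best feasible assignment gives total 303.
Every other set of open sites that can feasibly serve all demand totals ≥ 295 even under its best assignment. Minimum: 282.

282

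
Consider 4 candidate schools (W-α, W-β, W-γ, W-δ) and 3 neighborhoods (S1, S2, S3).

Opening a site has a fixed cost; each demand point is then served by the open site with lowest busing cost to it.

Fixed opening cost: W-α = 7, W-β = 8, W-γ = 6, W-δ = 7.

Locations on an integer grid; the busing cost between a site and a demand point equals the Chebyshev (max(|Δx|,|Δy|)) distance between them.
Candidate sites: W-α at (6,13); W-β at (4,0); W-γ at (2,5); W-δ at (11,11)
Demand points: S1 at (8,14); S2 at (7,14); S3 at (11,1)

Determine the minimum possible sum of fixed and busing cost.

Open {W-α}: assign each demand point to its cheapest open site.
  S1→W-α 2, S2→W-α 1, S3→W-α 12
  busing cost 15, fixed 7 → total 22.
Compare {W-δ}: busing cost 17 + fixed 7 = 24.
Compare {W-α, W-β}: busing cost 10 + fixed 15 = 25.
Compare {W-α, W-γ}: busing cost 12 + fixed 13 = 25.
All other subsets cost ≥ 24. Minimum total cost: 22.

22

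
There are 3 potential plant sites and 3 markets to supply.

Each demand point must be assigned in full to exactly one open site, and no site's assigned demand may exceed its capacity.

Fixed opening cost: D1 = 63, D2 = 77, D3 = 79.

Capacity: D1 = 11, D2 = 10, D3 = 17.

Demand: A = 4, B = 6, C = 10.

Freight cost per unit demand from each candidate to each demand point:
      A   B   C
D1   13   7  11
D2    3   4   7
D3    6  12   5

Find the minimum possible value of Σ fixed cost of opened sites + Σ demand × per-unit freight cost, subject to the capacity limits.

Open {D2, D3}; cheapest assignment that respects the capacities:
  D2 (cap 10, load 10): A, B — cost 4×3 + 6×4 = 36
  D3 (cap 17, load 10): C — cost 10×5 = 50
  Shipping 86, fixed 156 → total 242.
  Any other capacity-feasible assignment to {D2, D3} ships for at least 86.
Compare {D1, D3}: its best feasible assignment gives total 258.
Compare {D1, D2}: its best feasible assignment gives total 286.
Every other set of open sites that can feasibly serve all demand totals ≥ 258 even under its best assignment. Minimum: 242.

242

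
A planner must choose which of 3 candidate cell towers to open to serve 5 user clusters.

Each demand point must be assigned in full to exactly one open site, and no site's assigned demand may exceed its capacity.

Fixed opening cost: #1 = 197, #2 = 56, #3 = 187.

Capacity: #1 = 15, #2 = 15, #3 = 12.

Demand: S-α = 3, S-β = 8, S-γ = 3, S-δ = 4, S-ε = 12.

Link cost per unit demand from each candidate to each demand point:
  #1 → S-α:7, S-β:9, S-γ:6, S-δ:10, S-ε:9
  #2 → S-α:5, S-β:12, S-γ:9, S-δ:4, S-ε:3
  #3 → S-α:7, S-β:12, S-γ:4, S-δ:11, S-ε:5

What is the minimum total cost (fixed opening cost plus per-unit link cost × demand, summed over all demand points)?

Open {#1, #2}; cheapest assignment that respects the capacities:
  #1 (cap 15, load 15): S-β, S-γ, S-δ — cost 8×9 + 3×6 + 4×10 = 130
  #2 (cap 15, load 15): S-α, S-ε — cost 3×5 + 12×3 = 51
  Shipping 181, fixed 253 → total 434.
  Any other capacity-feasible assignment to {#1, #2} ships for at least 181.
Compare {#1, #2, #3}: its best feasible assignment gives total 615.
Every other set of open sites that can feasibly serve all demand totals ≥ 615 even under its best assignment. Minimum: 434.

434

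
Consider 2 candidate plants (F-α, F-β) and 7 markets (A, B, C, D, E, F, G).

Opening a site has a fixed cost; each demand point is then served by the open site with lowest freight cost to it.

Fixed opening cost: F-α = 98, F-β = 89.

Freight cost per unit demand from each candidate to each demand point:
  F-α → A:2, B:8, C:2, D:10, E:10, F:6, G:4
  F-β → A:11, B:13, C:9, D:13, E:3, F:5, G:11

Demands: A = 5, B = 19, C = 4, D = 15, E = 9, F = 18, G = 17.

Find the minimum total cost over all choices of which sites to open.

Open {F-α}: assign each demand point to its cheapest open site.
  A→F-α 5×2=10, B→F-α 19×8=152, C→F-α 4×2=8, D→F-α 15×10=150, E→F-α 9×10=90, F→F-α 18×6=108, G→F-α 17×4=68
  freight cost 586, fixed 98 → total 684.
Compare {F-α, F-β}: freight cost 505 + fixed 187 = 692.
Compare {F-β}: freight cost 837 + fixed 89 = 926.

684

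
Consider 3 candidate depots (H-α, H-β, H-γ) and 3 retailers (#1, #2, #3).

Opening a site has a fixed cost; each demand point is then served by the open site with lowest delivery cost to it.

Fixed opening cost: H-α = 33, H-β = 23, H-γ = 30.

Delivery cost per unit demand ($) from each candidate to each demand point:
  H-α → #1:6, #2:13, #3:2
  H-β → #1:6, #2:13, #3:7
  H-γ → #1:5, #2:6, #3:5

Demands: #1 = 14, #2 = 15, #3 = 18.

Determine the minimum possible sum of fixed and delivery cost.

Open {H-α, H-γ}: assign each demand point to its cheapest open site.
  #1→H-γ 14×5=70, #2→H-γ 15×6=90, #3→H-α 18×2=36
  delivery cost 196, fixed 63 → total 259.
Compare {H-γ}: delivery cost 250 + fixed 30 = 280.
Compare {H-α, H-β, H-γ}: delivery cost 196 + fixed 86 = 282.
Compare {H-β, H-γ}: delivery cost 250 + fixed 53 = 303.
All other subsets cost ≥ 280. Minimum total cost: 259.

259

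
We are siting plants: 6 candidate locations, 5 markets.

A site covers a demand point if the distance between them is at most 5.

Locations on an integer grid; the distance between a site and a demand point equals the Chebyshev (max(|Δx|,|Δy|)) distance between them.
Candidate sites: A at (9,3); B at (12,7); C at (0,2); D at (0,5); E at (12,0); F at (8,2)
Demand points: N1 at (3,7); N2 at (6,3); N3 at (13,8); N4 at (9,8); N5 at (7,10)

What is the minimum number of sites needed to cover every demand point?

Coverage sets (demand points within 5 of each site):
  A: {N2, N3, N4}
  B: {N3, N4, N5}
  C: {N1}
  D: {N1}
  E: {}
  F: {N1, N2}
No single site covers all 5 demand points.
But {B, F} covers everything, so the minimum is 2.

2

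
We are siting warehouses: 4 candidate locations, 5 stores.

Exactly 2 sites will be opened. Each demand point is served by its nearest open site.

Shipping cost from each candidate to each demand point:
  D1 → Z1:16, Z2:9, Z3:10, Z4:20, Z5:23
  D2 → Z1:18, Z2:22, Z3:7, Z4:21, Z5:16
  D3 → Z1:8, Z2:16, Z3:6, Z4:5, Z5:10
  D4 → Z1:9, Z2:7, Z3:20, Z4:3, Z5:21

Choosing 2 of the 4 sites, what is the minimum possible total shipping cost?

Open {D3, D4}.
  Z1→D3 8, Z2→D4 7, Z3→D3 6, Z4→D4 3, Z5→D3 10  ⇒ total 34.
Compare {D1, D3}: total 38.
Compare {D2, D4}: total 42.
No size-2 selection does better; minimum is 34.

34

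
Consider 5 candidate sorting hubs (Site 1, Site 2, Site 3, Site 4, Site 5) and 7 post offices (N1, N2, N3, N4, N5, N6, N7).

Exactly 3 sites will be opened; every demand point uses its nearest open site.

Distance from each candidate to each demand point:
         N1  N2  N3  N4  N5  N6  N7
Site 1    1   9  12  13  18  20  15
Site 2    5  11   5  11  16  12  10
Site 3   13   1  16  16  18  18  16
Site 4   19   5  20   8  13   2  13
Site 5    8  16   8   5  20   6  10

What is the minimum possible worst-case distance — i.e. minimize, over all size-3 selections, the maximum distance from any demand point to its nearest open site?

13

Open {Site 1, Site 2, Site 4}.
  Farthest demand point is N5 at distance 13 (to Site 4); all others are ≤ 13.
With {Site 1, Site 3, Site 4} the worst case is 13.
With {Site 1, Site 4, Site 5} the worst case is 13.
No size-3 selection achieves below 13.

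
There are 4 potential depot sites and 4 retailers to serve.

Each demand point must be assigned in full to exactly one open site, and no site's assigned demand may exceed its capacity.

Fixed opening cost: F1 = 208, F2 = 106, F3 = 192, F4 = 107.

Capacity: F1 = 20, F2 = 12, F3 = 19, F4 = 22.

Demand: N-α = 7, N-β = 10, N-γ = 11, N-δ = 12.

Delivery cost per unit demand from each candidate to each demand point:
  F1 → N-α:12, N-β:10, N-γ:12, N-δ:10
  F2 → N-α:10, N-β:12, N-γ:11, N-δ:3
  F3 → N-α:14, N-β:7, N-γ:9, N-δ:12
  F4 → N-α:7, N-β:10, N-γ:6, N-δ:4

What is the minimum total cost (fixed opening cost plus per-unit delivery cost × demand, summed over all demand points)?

626

Open {F2, F3, F4}; cheapest assignment that respects the capacities:
  F2 (cap 12, load 12): N-δ — cost 12×3 = 36
  F3 (cap 19, load 10): N-β — cost 10×7 = 70
  F4 (cap 22, load 18): N-α, N-γ — cost 7×7 + 11×6 = 115
  Shipping 221, fixed 405 → total 626.
  Any other capacity-feasible assignment to {F2, F3, F4} ships for at least 221.
Compare {F3, F4}: its best feasible assignment gives total 644.
Compare {F1, F2, F4}: its best feasible assignment gives total 672.
Every other set of open sites that can feasibly serve all demand totals ≥ 644 even under its best assignment. Minimum: 626.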